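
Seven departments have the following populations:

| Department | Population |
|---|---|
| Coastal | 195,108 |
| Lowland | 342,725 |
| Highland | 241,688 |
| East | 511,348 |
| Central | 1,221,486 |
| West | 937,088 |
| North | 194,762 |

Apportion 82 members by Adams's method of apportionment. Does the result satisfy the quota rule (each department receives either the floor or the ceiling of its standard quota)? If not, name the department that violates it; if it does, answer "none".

Standard quotas: Coastal 4.390, Lowland 7.712, Highland 5.438, East 11.506, Central 27.485, West 21.086, North 4.382.
Adams allocation: Coastal 5, Lowland 8, Highland 6, East 11, Central 27, West 20, North 5.
West has quota 21.086 (lower 21, upper 22) but receives 20 — outside the quota interval.

West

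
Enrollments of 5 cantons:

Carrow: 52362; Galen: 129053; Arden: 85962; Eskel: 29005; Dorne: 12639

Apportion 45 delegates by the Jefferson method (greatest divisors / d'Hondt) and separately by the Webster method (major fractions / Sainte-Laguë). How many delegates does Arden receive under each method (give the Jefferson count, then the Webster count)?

Jefferson: Carrow 8, Galen 19, Arden 13, Eskel 4, Dorne 1.
Webster: Carrow 8, Galen 19, Arden 12, Eskel 4, Dorne 2.
Arden gets 13 under Jefferson and 12 under Webster.

13 and 12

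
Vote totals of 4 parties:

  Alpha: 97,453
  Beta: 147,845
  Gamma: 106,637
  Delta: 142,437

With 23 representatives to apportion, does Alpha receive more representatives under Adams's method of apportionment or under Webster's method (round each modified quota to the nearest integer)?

Adams

Adams: Alpha 5, Beta 7, Gamma 5, Delta 6.
Webster: Alpha 4, Beta 7, Gamma 5, Delta 7.
Alpha gets 5 under Adams and 4 under Webster.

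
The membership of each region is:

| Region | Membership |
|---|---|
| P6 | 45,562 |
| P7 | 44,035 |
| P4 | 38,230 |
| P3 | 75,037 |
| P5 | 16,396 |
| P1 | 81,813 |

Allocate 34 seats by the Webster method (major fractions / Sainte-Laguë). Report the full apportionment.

Standard divisor 301073/34 ≈ 8855.088; standard quotas: P6 5.145, P7 4.973, P4 4.317, P3 8.474, P5 1.852, P1 9.239.
Rounding to the nearest integer gives 5, 5, 4, 8, 2, 9 = 33 seats, so the divisor must be adjusted.
With modified divisor 8700: modified quotas P6 5.237, P7 5.061, P4 4.394, P3 8.625, P5 1.885, P1 9.404.
Rounding to the nearest integer: P6 5, P7 5, P4 4, P3 9, P5 2, P1 9 (total 34).

P6: 5, P7: 5, P4: 4, P3: 9, P5: 2, P1: 9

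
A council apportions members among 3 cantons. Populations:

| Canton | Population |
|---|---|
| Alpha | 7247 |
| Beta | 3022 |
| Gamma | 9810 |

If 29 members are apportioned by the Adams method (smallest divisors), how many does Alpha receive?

10

Standard divisor 20079/29 ≈ 692.379; standard quotas: Alpha 10.467, Beta 4.365, Gamma 14.169.
Rounding up gives 11, 5, 15 = 31 seats, so the divisor must be adjusted.
With modified divisor 740: modified quotas Alpha 9.793, Beta 4.084, Gamma 13.257.
Rounding up: Alpha 10, Beta 5, Gamma 14 (total 29).
Alpha receives 10.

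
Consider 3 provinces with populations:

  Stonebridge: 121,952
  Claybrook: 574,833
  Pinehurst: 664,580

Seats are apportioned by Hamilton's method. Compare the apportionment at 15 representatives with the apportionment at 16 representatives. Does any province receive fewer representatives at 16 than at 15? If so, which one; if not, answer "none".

Stonebridge

At 15 seats: Stonebridge 2, Claybrook 6, Pinehurst 7.
At 16 seats: Stonebridge 1, Claybrook 7, Pinehurst 8.
Stonebridge drops from 2 to 1.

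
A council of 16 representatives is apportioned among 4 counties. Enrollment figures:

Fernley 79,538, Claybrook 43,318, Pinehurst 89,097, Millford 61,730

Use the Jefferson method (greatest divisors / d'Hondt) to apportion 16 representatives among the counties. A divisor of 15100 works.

Fernley 5; Claybrook 2; Pinehurst 5; Millford 4

With modified divisor 15100: modified quotas Fernley 5.267, Claybrook 2.869, Pinehurst 5.900, Millford 4.088.
Rounding down: Fernley 5, Claybrook 2, Pinehurst 5, Millford 4 (total 16).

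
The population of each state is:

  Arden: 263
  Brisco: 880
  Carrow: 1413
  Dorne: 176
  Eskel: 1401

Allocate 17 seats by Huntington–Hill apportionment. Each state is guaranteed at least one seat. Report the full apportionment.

Arden: 1, Brisco: 3, Carrow: 6, Dorne: 1, Eskel: 6

With divisor 255: modified quotas Arden 1.031, Brisco 3.451, Carrow 5.541, Dorne 0.690, Eskel 5.494.
Geometric-mean thresholds: Arden √(1·2)=1.414, Brisco √(3·4)=3.464, Carrow √(5·6)=5.477, Dorne (min 1), Eskel √(5·6)=5.477.
Each quota rounded against its threshold gives Arden 1, Brisco 3, Carrow 6, Dorne 1, Eskel 6 (total 17).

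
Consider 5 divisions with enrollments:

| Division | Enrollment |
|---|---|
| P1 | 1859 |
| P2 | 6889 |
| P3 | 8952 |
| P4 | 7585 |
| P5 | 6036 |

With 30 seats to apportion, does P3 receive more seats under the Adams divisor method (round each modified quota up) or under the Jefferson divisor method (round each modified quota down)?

Jefferson

Adams: P1 2, P2 7, P3 8, P4 7, P5 6.
Jefferson: P1 1, P2 7, P3 9, P4 7, P5 6.
P3 gets 8 under Adams and 9 under Jefferson.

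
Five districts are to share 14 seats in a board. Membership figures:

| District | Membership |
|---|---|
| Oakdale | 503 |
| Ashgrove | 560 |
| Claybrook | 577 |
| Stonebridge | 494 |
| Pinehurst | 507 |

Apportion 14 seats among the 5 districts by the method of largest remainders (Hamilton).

Standard divisor: 2641 ÷ 14 ≈ 188.643.
Standard quotas: Oakdale 2.666, Ashgrove 2.969, Claybrook 3.059, Stonebridge 2.619, Pinehurst 2.688.
Lower quotas: Oakdale 2, Ashgrove 2, Claybrook 3, Stonebridge 2, Pinehurst 2 (sum 11, leaving 3 seats).
Remainders in descending order: Ashgrove 0.969, Pinehurst 0.688, Oakdale 0.666, Stonebridge 0.619, Claybrook 0.059.
Largest remainders: Ashgrove, Pinehurst, Oakdale receive the extra seats.

Oakdale 3, Ashgrove 3, Claybrook 3, Stonebridge 2, Pinehurst 3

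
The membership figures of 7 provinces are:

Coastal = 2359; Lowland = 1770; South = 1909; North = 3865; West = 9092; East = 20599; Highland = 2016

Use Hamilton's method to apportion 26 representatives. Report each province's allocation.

Coastal 2, Lowland 1, South 1, North 2, West 6, East 13, Highland 1

Total 41610; standard divisor 41610/26 ≈ 1600.385.
Standard quotas: Coastal 1.4740, Lowland 1.1060, South 1.1928, North 2.4150, West 5.6811, East 12.8713, Highland 1.2597.
Lower quotas: Coastal 1, Lowland 1, South 1, North 2, West 5, East 12, Highland 1 (sum 23, leaving 3 seats).
Remainders in descending order: East 0.8713, West 0.6811, Coastal 0.4740, North 0.4150, Highland 0.2597, South 0.1928, Lowland 0.1060.
Largest remainders: East, West, Coastal receive the extra seats.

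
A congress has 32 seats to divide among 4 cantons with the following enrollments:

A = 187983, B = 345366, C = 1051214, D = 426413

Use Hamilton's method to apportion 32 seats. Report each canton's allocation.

Total 2010976; standard divisor 2010976/32 = 62843.
Standard quotas: A 2.9913, B 5.4957, C 16.7276, D 6.7854.
Lower quotas: A 2, B 5, C 16, D 6 (sum 29, leaving 3 seats).
Remainders in descending order: A 0.9913, D 0.7854, C 0.7276, B 0.4957.
The surplus seats go to A, D, C.

A: 3, B: 5, C: 17, D: 7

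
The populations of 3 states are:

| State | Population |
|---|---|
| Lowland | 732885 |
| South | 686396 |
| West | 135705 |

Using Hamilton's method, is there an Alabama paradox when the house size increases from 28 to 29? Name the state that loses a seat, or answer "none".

At 28 seats: Lowland 13, South 12, West 3.
At 29 seats: Lowland 14, South 13, West 2.
West drops from 3 to 2.

West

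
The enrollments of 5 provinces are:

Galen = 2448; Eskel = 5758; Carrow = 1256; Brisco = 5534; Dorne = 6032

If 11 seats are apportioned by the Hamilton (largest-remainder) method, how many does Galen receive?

The standard divisor is 21028/11 ≈ 1911.636.
Standard quotas: Galen 1.2806, Eskel 3.0121, Carrow 0.6570, Brisco 2.8949, Dorne 3.1554.
Lower quotas: Galen 1, Eskel 3, Carrow 0, Brisco 2, Dorne 3 (sum 9, leaving 2 seats).
Remainders in descending order: Brisco 0.8949, Carrow 0.6570, Galen 0.2806, Dorne 0.1554, Eskel 0.0121.
The surplus seats go to Brisco, Carrow.
Galen receives 1.

1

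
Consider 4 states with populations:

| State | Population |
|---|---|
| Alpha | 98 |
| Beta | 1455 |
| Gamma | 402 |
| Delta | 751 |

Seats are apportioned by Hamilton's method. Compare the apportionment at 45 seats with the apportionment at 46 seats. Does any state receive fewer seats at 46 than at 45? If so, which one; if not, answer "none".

Alpha

At 45 seats: Alpha 2, Beta 24, Gamma 7, Delta 12.
At 46 seats: Alpha 1, Beta 25, Gamma 7, Delta 13.
Alpha drops from 2 to 1.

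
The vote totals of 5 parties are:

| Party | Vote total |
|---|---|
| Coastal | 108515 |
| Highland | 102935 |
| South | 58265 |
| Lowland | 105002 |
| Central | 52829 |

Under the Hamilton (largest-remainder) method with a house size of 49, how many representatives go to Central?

6

Standard divisor: 427546 ÷ 49 ≈ 8725.429.
Standard quotas: Coastal 12.4366, Highland 11.7971, South 6.6776, Lowland 12.0340, Central 6.0546.
Lower quotas: Coastal 12, Highland 11, South 6, Lowland 12, Central 6 (sum 47, leaving 2 seats).
Remainders in descending order: Highland 0.7971, South 0.6776, Coastal 0.4366, Central 0.0546, Lowland 0.0340.
Largest remainders: Highland, South receive the extra seats.
Central receives 6.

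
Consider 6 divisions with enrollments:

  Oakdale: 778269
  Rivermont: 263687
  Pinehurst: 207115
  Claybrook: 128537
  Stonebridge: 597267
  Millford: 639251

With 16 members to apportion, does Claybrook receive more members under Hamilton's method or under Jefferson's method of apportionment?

Hamilton

Hamilton: Oakdale 5, Rivermont 1, Pinehurst 1, Claybrook 1, Stonebridge 4, Millford 4.
Jefferson: Oakdale 5, Rivermont 2, Pinehurst 1, Claybrook 0, Stonebridge 4, Millford 4.
Claybrook gets 1 under Hamilton and 0 under Jefferson.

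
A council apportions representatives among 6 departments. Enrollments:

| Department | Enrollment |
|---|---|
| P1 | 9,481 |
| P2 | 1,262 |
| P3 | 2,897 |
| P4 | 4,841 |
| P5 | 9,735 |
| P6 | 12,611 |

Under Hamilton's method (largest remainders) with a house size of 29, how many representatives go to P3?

Standard divisor: 40827 ÷ 29 ≈ 1407.828.
Standard quotas: P1 6.7345, P2 0.8964, P3 2.0578, P4 3.4386, P5 6.9149, P6 8.9578.
Lower quotas: P1 6, P2 0, P3 2, P4 3, P5 6, P6 8 (sum 25, leaving 4 seats).
Remainders in descending order: P6 0.9578, P5 0.9149, P2 0.8964, P1 0.7345, P4 0.4386, P3 0.0578.
Largest remainders: P6, P5, P2, P1 receive the extra seats.
P3 receives 2.

2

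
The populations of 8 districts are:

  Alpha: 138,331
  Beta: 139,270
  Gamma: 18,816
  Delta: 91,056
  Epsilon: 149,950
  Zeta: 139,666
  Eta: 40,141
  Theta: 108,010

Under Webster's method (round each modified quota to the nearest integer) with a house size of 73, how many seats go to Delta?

Standard divisor 825240/73 ≈ 11304.658; standard quotas: Alpha 12.237, Beta 12.320, Gamma 1.664, Delta 8.055, Epsilon 13.264, Zeta 12.355, Eta 3.551, Theta 9.554.
Rounding to the nearest integer gives Alpha 12, Beta 12, Gamma 2, Delta 8, Epsilon 13, Zeta 12, Eta 4, Theta 10 — total 73, matching the house size, so no adjustment is needed.
Delta receives 8.

8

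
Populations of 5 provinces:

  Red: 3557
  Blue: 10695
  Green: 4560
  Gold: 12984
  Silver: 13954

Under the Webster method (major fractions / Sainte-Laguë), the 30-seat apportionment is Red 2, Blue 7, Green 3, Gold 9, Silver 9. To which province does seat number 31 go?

Priority for the next seat is population ÷ (current seats + 0.5).
Priorities: Red 1422.800, Blue 1426.000, Green 1302.857, Gold 1366.737, Silver 1468.842.
Highest priority: Silver.

Silver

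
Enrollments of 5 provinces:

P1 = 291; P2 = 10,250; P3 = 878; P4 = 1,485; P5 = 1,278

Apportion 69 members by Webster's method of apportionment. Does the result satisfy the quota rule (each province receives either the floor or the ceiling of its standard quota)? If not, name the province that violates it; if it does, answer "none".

P2

Standard quotas: P1 1.416, P2 49.870, P3 4.272, P4 7.225, P5 6.218.
Webster allocation: P1 1, P2 51, P3 4, P4 7, P5 6.
P2 has quota 49.870 (lower 49, upper 50) but receives 51 — outside the quota interval.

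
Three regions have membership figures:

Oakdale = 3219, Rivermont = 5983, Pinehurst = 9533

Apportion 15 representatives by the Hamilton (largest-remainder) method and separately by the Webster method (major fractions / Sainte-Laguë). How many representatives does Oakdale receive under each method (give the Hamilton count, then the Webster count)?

Hamilton: Oakdale 2, Rivermont 5, Pinehurst 8.
Webster: Oakdale 3, Rivermont 5, Pinehurst 7.
Oakdale gets 2 under Hamilton and 3 under Webster.

2 and 3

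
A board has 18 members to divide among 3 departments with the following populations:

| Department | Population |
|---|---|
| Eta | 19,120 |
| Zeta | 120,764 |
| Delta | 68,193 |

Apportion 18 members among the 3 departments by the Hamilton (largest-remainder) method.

Eta 2, Zeta 10, Delta 6

Total 208077; standard divisor 208077/18 ≈ 11559.833.
Standard quotas: Eta 1.6540, Zeta 10.4469, Delta 5.8991.
Lower quotas: Eta 1, Zeta 10, Delta 5 (sum 16, leaving 2 seats).
Remainders in descending order: Delta 0.8991, Eta 0.6540, Zeta 0.4469.
The surplus seats go to Delta, Eta.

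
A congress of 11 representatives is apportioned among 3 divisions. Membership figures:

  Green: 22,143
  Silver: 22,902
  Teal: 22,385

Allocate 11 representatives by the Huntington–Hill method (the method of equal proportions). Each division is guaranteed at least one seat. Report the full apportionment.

With divisor 6427: modified quotas Green 3.445, Silver 3.563, Teal 3.483.
Geometric-mean thresholds: Green √(3·4)=3.464, Silver √(3·4)=3.464, Teal √(3·4)=3.464.
Each quota rounded against its threshold gives Green 3, Silver 4, Teal 4 (total 11).

Green: 3, Silver: 4, Teal: 4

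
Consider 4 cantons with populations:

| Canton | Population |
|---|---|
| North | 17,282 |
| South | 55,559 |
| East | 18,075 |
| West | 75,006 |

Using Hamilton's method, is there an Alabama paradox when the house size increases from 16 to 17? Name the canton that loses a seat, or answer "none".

At 16 seats: North 2, South 5, East 2, West 7.
At 17 seats: North 2, South 6, East 2, West 7.
No canton's allocation decreased.

none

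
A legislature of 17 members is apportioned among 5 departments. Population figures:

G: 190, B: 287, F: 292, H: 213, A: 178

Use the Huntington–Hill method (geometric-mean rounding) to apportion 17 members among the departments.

With divisor 69: modified quotas G 2.754, B 4.159, F 4.232, H 3.087, A 2.580.
Geometric-mean thresholds: G √(2·3)=2.449, B √(4·5)=4.472, F √(4·5)=4.472, H √(3·4)=3.464, A √(2·3)=2.449.
Each quota rounded against its threshold gives G 3, B 4, F 4, H 3, A 3 (total 17).

G 3, B 4, F 4, H 3, A 3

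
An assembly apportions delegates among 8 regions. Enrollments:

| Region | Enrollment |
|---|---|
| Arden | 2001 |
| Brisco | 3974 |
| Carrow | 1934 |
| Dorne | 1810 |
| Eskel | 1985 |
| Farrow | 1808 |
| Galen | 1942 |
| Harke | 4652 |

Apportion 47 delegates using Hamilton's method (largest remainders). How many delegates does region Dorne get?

4

The standard divisor is 20106/47 ≈ 427.787.
Standard quotas: Arden 4.678, Brisco 9.290, Carrow 4.521, Dorne 4.231, Eskel 4.640, Farrow 4.226, Galen 4.540, Harke 10.875.
Lower quotas: Arden 4, Brisco 9, Carrow 4, Dorne 4, Eskel 4, Farrow 4, Galen 4, Harke 10 (sum 43, leaving 4 seats).
Remainders in descending order: Harke 0.875, Arden 0.678, Eskel 0.640, Galen 0.540, Carrow 0.521, Brisco 0.290, Dorne 0.231, Farrow 0.226.
Largest remainders: Harke, Arden, Eskel, Galen receive the extra seats.
Dorne receives 4.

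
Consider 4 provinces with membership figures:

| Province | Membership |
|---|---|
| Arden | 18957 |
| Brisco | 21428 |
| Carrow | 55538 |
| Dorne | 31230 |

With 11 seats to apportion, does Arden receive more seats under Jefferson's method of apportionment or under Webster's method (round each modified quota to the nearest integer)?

Webster

Jefferson: Arden 1, Brisco 2, Carrow 5, Dorne 3.
Webster: Arden 2, Brisco 2, Carrow 4, Dorne 3.
Arden gets 1 under Jefferson and 2 under Webster.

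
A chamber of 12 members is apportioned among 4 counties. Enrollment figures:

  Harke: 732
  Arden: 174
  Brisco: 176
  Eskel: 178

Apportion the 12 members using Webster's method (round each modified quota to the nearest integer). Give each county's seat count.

Harke=6, Arden=2, Brisco=2, Eskel=2

Standard divisor 1260/12 ≈ 105; standard quotas: Harke 6.971, Arden 1.657, Brisco 1.676, Eskel 1.695.
Rounding to the nearest integer gives 7, 2, 2, 2 = 13 seats, so the divisor must be adjusted.
With modified divisor 114: modified quotas Harke 6.421, Arden 1.526, Brisco 1.544, Eskel 1.561.
Rounding to the nearest integer: Harke 6, Arden 2, Brisco 2, Eskel 2 (total 12).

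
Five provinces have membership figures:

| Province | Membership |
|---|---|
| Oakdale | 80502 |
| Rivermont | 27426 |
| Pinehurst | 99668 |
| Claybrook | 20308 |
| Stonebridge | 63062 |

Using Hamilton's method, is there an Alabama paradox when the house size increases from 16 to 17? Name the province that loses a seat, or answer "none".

Rivermont

At 16 seats: Oakdale 4, Rivermont 2, Pinehurst 6, Claybrook 1, Stonebridge 3.
At 17 seats: Oakdale 5, Rivermont 1, Pinehurst 6, Claybrook 1, Stonebridge 4.
Rivermont drops from 2 to 1.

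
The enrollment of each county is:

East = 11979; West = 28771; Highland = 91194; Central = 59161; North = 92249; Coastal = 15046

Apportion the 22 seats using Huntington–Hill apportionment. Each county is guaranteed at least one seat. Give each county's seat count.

With divisor 13650: modified quotas East 0.878, West 2.108, Highland 6.681, Central 4.334, North 6.758, Coastal 1.102.
Geometric-mean thresholds: East (min 1), West √(2·3)=2.449, Highland √(6·7)=6.481, Central √(4·5)=4.472, North √(6·7)=6.481, Coastal √(1·2)=1.414.
Each quota rounded against its threshold gives East 1, West 2, Highland 7, Central 4, North 7, Coastal 1 (total 22).

East=1; West=2; Highland=7; Central=4; North=7; Coastal=1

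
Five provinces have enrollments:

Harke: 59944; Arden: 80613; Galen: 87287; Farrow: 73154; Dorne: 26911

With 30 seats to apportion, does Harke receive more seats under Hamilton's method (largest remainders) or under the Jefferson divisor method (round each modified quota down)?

Hamilton

Hamilton: Harke 6, Arden 7, Galen 8, Farrow 7, Dorne 2.
Jefferson: Harke 5, Arden 8, Galen 8, Farrow 7, Dorne 2.
Harke gets 6 under Hamilton and 5 under Jefferson.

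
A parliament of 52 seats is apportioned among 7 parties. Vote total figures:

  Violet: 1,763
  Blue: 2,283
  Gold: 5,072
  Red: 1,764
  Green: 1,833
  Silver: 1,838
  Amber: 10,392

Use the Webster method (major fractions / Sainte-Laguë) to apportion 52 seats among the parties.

Standard divisor 24945/52 ≈ 479.712; standard quotas: Violet 3.675, Blue 4.759, Gold 10.573, Red 3.677, Green 3.821, Silver 3.831, Amber 21.663.
Rounding to the nearest integer gives 4, 5, 11, 4, 4, 4, 22 = 54 seats, so the divisor must be adjusted.
With modified divisor 500: modified quotas Violet 3.526, Blue 4.566, Gold 10.144, Red 3.528, Green 3.666, Silver 3.676, Amber 20.784.
Rounding to the nearest integer: Violet 4, Blue 5, Gold 10, Red 4, Green 4, Silver 4, Amber 21 (total 52).

Violet: 4, Blue: 5, Gold: 10, Red: 4, Green: 4, Silver: 4, Amber: 21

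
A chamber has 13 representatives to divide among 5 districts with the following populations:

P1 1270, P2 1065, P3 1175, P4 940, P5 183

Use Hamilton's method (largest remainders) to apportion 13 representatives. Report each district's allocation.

P1 4, P2 3, P3 3, P4 3, P5 0

The standard divisor is 4633/13 ≈ 356.385.
Standard quotas: P1 3.564, P2 2.988, P3 3.297, P4 2.638, P5 0.513.
Lower quotas: P1 3, P2 2, P3 3, P4 2, P5 0 (sum 10, leaving 3 seats).
Remainders in descending order: P2 0.988, P4 0.638, P1 0.564, P5 0.513, P3 0.297.
Largest remainders: P2, P4, P1 receive the extra seats.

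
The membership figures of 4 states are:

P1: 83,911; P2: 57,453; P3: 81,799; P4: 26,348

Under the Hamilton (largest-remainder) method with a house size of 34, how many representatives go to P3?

11

The standard divisor is 249511/34 ≈ 7338.559.
Standard quotas: P1 11.4343, P2 7.8289, P3 11.1465, P4 3.5904.
Lower quotas: P1 11, P2 7, P3 11, P4 3 (sum 32, leaving 2 seats).
Remainders in descending order: P2 0.8289, P4 0.5904, P1 0.4343, P3 0.1465.
Largest remainders: P2, P4 receive the extra seats.
P3 receives 11.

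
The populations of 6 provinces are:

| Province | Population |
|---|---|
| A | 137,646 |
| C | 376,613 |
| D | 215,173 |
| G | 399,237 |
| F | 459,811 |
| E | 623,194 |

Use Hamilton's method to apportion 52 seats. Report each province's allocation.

The standard divisor is 2211674/52 ≈ 42532.192.
Standard quotas: A 3.2363, C 8.8548, D 5.0591, G 9.3867, F 10.8109, E 14.6523.
Lower quotas: A 3, C 8, D 5, G 9, F 10, E 14 (sum 49, leaving 3 seats).
Remainders in descending order: C 0.8548, F 0.8109, E 0.6523, G 0.3867, A 0.2363, D 0.0591.
The surplus seats go to C, F, E.

A: 3, C: 9, D: 5, G: 9, F: 11, E: 15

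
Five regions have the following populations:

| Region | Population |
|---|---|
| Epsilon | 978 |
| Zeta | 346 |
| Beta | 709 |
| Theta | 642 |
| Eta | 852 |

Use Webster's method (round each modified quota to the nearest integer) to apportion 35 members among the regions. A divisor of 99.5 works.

Epsilon: 10; Zeta: 3; Beta: 7; Theta: 6; Eta: 9

With modified divisor 99.5: modified quotas Epsilon 9.829, Zeta 3.477, Beta 7.126, Theta 6.452, Eta 8.563.
Rounding to the nearest integer: Epsilon 10, Zeta 3, Beta 7, Theta 6, Eta 9 (total 35).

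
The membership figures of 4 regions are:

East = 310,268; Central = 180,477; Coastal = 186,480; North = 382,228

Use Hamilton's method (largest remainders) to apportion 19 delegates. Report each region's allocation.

East=6, Central=3, Coastal=3, North=7

The standard divisor is 1059453/19 ≈ 55760.684.
Standard quotas: East 5.5643, Central 3.2366, Coastal 3.3443, North 6.8548.
Lower quotas: East 5, Central 3, Coastal 3, North 6 (sum 17, leaving 2 seats).
Remainders in descending order: North 0.8548, East 0.5643, Coastal 0.3443, Central 0.2366.
Largest remainders: North, East receive the extra seats.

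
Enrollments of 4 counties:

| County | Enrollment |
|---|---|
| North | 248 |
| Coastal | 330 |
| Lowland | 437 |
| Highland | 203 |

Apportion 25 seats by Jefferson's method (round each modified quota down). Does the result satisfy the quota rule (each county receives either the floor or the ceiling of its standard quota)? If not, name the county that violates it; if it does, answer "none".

Standard quotas: North 5.090, Coastal 6.773, Lowland 8.970, Highland 4.167.
Jefferson allocation: North 5, Coastal 7, Lowland 9, Highland 4.
Every allocation lies between the lower and upper quota.

none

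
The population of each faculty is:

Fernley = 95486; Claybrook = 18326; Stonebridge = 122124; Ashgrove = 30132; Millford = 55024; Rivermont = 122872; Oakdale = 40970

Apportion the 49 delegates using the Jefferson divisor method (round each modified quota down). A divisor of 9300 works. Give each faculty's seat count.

With modified divisor 9300: modified quotas Fernley 10.267, Claybrook 1.971, Stonebridge 13.132, Ashgrove 3.240, Millford 5.917, Rivermont 13.212, Oakdale 4.405.
Rounding down: Fernley 10, Claybrook 1, Stonebridge 13, Ashgrove 3, Millford 5, Rivermont 13, Oakdale 4 (total 49).

Fernley: 10, Claybrook: 1, Stonebridge: 13, Ashgrove: 3, Millford: 5, Rivermont: 13, Oakdale: 4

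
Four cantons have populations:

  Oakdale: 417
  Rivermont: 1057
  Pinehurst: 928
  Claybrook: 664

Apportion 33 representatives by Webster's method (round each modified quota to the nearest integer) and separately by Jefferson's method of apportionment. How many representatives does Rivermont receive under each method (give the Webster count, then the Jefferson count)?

Webster: Oakdale 5, Rivermont 11, Pinehurst 10, Claybrook 7.
Jefferson: Oakdale 4, Rivermont 12, Pinehurst 10, Claybrook 7.
Rivermont gets 11 under Webster and 12 under Jefferson.

11 and 12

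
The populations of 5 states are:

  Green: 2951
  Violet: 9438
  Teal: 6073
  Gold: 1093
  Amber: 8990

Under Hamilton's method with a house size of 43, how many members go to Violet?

14

Total 28545; standard divisor 28545/43 ≈ 663.837.
Standard quotas: Green 4.4454, Violet 14.2173, Teal 9.1483, Gold 1.6465, Amber 13.5425.
Lower quotas: Green 4, Violet 14, Teal 9, Gold 1, Amber 13 (sum 41, leaving 2 seats).
Remainders in descending order: Gold 0.6465, Amber 0.5425, Green 0.4454, Violet 0.2173, Teal 0.1483.
The surplus seats go to Gold, Amber.
Violet receives 14.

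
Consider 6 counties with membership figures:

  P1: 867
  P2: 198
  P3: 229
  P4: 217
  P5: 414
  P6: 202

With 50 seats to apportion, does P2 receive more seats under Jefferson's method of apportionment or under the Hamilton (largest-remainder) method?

Hamilton

Jefferson: P1 21, P2 4, P3 5, P4 5, P5 10, P6 5.
Hamilton: P1 20, P2 5, P3 5, P4 5, P5 10, P6 5.
P2 gets 4 under Jefferson and 5 under Hamilton.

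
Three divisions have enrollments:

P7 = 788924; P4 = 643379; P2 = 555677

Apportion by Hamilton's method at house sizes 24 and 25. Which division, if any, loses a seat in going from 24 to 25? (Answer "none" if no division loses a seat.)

none

At 24 seats: P7 9, P4 8, P2 7.
At 25 seats: P7 10, P4 8, P2 7.
No division's allocation decreased.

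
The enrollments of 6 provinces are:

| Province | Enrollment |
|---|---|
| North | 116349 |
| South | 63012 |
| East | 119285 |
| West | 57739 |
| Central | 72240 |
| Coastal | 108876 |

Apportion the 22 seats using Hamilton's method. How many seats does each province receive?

Standard divisor: 537501 ÷ 22 ≈ 24431.864.
Standard quotas: North 4.7622, South 2.5791, East 4.8824, West 2.3633, Central 2.9568, Coastal 4.4563.
Lower quotas: North 4, South 2, East 4, West 2, Central 2, Coastal 4 (sum 18, leaving 4 seats).
Remainders in descending order: Central 0.9568, East 0.8824, North 0.7622, South 0.5791, Coastal 0.4563, West 0.3633.
Largest remainders: Central, East, North, South receive the extra seats.

North=5, South=3, East=5, West=2, Central=3, Coastal=4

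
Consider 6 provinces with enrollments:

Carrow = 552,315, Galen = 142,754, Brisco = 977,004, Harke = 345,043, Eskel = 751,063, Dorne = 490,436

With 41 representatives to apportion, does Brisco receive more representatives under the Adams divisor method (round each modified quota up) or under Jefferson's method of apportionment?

Jefferson

Adams: Carrow 7, Galen 2, Brisco 12, Harke 5, Eskel 9, Dorne 6.
Jefferson: Carrow 7, Galen 1, Brisco 13, Harke 4, Eskel 10, Dorne 6.
Brisco gets 12 under Adams and 13 under Jefferson.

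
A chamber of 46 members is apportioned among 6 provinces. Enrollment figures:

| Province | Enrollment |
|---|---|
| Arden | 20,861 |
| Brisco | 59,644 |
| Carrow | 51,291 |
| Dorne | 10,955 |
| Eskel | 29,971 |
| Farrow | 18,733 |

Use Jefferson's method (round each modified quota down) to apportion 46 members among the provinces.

Arden 5; Brisco 15; Carrow 13; Dorne 2; Eskel 7; Farrow 4

Standard divisor 191455/46 ≈ 4162.065; standard quotas: Arden 5.012, Brisco 14.330, Carrow 12.323, Dorne 2.632, Eskel 7.201, Farrow 4.501.
Rounding down gives 5, 14, 12, 2, 7, 4 = 44 seats, so the divisor must be adjusted.
With modified divisor 3800: modified quotas Arden 5.490, Brisco 15.696, Carrow 13.498, Dorne 2.883, Eskel 7.887, Farrow 4.930.
Rounding down: Arden 5, Brisco 15, Carrow 13, Dorne 2, Eskel 7, Farrow 4 (total 46).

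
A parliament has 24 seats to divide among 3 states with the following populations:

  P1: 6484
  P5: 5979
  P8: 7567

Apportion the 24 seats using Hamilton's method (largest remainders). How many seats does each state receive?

The standard divisor is 20030/24 ≈ 834.583.
Standard quotas: P1 7.7691, P5 7.1641, P8 9.0668.
Lower quotas: P1 7, P5 7, P8 9 (sum 23, leaving 1 seat).
Remainders in descending order: P1 0.7691, P5 0.1641, P8 0.0668.
The surplus seat goes to P1.

P1 8; P5 7; P8 9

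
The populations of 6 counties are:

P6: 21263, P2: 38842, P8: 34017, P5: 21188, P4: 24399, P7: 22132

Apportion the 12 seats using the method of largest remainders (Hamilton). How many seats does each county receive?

P6 2, P2 3, P8 2, P5 1, P4 2, P7 2

Standard divisor: 161841 ÷ 12 ≈ 13486.75.
Standard quotas: P6 1.5766, P2 2.8800, P8 2.5223, P5 1.5710, P4 1.8091, P7 1.6410.
Lower quotas: P6 1, P2 2, P8 2, P5 1, P4 1, P7 1 (sum 8, leaving 4 seats).
Remainders in descending order: P2 0.8800, P4 0.8091, P7 0.6410, P6 0.5766, P5 0.5710, P8 0.5223.
Largest remainders: P2, P4, P7, P6 receive the extra seats.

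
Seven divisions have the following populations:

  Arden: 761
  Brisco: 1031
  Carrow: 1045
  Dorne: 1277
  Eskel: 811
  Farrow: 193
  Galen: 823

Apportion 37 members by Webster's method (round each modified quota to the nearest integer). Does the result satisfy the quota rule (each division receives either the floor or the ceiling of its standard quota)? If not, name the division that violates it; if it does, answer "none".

none

Standard quotas: Arden 4.739, Brisco 6.421, Carrow 6.508, Dorne 7.953, Eskel 5.051, Farrow 1.202, Galen 5.126.
Webster allocation: Arden 5, Brisco 6, Carrow 7, Dorne 8, Eskel 5, Farrow 1, Galen 5.
Every allocation lies between the lower and upper quota.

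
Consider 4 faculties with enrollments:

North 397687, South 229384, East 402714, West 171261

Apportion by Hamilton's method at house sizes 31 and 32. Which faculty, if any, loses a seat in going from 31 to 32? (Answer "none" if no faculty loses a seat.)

West

At 31 seats: North 10, South 6, East 10, West 5.
At 32 seats: North 11, South 6, East 11, West 4.
West drops from 5 to 4.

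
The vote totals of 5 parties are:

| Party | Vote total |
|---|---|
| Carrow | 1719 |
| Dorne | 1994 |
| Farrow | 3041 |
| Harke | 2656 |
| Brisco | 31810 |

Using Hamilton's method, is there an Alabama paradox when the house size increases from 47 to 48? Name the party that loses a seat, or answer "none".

At 47 seats: Carrow 2, Dorne 2, Farrow 4, Harke 3, Brisco 36.
At 48 seats: Carrow 2, Dorne 2, Farrow 4, Harke 3, Brisco 37.
No party's allocation decreased.

none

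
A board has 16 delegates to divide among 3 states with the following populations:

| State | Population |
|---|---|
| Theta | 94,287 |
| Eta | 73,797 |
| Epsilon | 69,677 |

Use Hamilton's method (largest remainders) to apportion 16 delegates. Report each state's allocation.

Theta 6, Eta 5, Epsilon 5

Standard divisor: 237761 ÷ 16 ≈ 14860.062.
Standard quotas: Theta 6.3450, Eta 4.9661, Epsilon 4.6889.
Lower quotas: Theta 6, Eta 4, Epsilon 4 (sum 14, leaving 2 seats).
Remainders in descending order: Eta 0.9661, Epsilon 0.6889, Theta 0.3450.
Largest remainders: Eta, Epsilon receive the extra seats.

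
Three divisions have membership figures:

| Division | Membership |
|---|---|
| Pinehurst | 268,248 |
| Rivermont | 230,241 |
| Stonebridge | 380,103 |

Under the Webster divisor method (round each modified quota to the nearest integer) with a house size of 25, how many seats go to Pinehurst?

Standard divisor 878592/25 ≈ 35143.68; standard quotas: Pinehurst 7.633, Rivermont 6.551, Stonebridge 10.816.
Rounding to the nearest integer gives 8, 7, 11 = 26 seats, so the divisor must be adjusted.
With modified divisor 35600: modified quotas Pinehurst 7.535, Rivermont 6.467, Stonebridge 10.677.
Rounding to the nearest integer: Pinehurst 8, Rivermont 6, Stonebridge 11 (total 25).
Pinehurst receives 8.

8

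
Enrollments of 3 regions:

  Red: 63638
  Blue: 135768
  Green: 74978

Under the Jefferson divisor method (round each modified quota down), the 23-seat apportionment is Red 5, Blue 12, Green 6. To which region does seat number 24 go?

Priority for the next seat is population ÷ (current seats + 1).
Priorities: Red 10606.333, Blue 10443.692, Green 10711.143.
Highest priority: Green.

Green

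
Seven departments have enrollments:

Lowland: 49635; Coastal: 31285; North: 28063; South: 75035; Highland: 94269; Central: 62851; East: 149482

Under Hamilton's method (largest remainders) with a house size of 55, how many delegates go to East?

Total 490620; standard divisor 490620/55 ≈ 8920.364.
Standard quotas: Lowland 5.5642, Coastal 3.5071, North 3.1459, South 8.4117, Highland 10.5678, Central 7.0458, East 16.7574.
Lower quotas: Lowland 5, Coastal 3, North 3, South 8, Highland 10, Central 7, East 16 (sum 52, leaving 3 seats).
Remainders in descending order: East 0.7574, Highland 0.5678, Lowland 0.5642, Coastal 0.5071, South 0.4117, North 0.1459, Central 0.0458.
Largest remainders: East, Highland, Lowland receive the extra seats.
East receives 17.

17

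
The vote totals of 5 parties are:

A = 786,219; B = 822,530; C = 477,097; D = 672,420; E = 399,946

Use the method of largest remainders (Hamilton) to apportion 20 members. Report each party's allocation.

The standard divisor is 3158212/20 ≈ 157910.6.
Standard quotas: A 4.9789, B 5.2088, C 3.0213, D 4.2582, E 2.5327.
Lower quotas: A 4, B 5, C 3, D 4, E 2 (sum 18, leaving 2 seats).
Remainders in descending order: A 0.9789, E 0.5327, D 0.2582, B 0.2088, C 0.0213.
The surplus seats go to A, E.

A 5, B 5, C 3, D 4, E 3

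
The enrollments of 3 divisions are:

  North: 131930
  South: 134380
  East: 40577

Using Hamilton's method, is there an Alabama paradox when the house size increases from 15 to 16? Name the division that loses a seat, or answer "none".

At 15 seats: North 6, South 7, East 2.
At 16 seats: North 7, South 7, East 2.
No division's allocation decreased.

none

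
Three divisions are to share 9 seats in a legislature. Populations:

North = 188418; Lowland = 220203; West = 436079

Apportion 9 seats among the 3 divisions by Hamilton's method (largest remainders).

North 2, Lowland 2, West 5

The standard divisor is 844700/9 ≈ 93855.556.
Standard quotas: North 2.0075, Lowland 2.3462, West 4.6463.
Lower quotas: North 2, Lowland 2, West 4 (sum 8, leaving 1 seat).
Remainders in descending order: West 0.6463, Lowland 0.3462, North 0.0075.
The surplus seat goes to West.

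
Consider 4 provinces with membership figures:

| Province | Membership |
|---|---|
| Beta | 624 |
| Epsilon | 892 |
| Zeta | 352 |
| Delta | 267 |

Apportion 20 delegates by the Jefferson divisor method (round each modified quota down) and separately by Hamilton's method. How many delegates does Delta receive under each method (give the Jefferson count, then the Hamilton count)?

2 and 3

Jefferson: Beta 6, Epsilon 9, Zeta 3, Delta 2.
Hamilton: Beta 6, Epsilon 8, Zeta 3, Delta 3.
Delta gets 2 under Jefferson and 3 under Hamilton.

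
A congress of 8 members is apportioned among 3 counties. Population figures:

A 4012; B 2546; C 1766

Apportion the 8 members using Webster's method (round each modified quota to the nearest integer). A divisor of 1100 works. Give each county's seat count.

A: 4, B: 2, C: 2

With modified divisor 1100: modified quotas A 3.647, B 2.315, C 1.605.
Rounding to the nearest integer: A 4, B 2, C 2 (total 8).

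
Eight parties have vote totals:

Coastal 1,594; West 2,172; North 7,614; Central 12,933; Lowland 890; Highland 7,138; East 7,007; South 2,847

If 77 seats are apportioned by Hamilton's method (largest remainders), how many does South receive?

5

The standard divisor is 42195/77 ≈ 547.987.
Standard quotas: Coastal 2.9088, West 3.9636, North 13.8945, Central 23.6009, Lowland 1.6241, Highland 13.0259, East 12.7868, South 5.1954.
Lower quotas: Coastal 2, West 3, North 13, Central 23, Lowland 1, Highland 13, East 12, South 5 (sum 72, leaving 5 seats).
Remainders in descending order: West 0.9636, Coastal 0.9088, North 0.8945, East 0.7868, Lowland 0.6241, Central 0.6009, South 0.1954, Highland 0.0259.
Largest remainders: West, Coastal, North, East, Lowland receive the extra seats.
South receives 5.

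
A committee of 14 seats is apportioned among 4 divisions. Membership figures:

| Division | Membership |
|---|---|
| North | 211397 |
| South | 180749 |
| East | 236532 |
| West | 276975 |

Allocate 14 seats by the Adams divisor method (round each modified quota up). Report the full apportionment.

Standard divisor 905653/14 ≈ 64689.5; standard quotas: North 3.268, South 2.794, East 3.656, West 4.282.
Rounding up gives 4, 3, 4, 5 = 16 seats, so the divisor must be adjusted.
With modified divisor 74700: modified quotas North 2.830, South 2.420, East 3.166, West 3.708.
Rounding up: North 3, South 3, East 4, West 4 (total 14).

North=3, South=3, East=4, West=4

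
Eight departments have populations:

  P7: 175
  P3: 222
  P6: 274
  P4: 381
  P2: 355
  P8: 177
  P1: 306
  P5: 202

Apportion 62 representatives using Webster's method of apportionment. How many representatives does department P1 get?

9

Standard divisor 2092/62 ≈ 33.742; standard quotas: P7 5.186, P3 6.579, P6 8.120, P4 11.292, P2 10.521, P8 5.246, P1 9.069, P5 5.987.
Rounding to the nearest integer gives P7 5, P3 7, P6 8, P4 11, P2 11, P8 5, P1 9, P5 6 — total 62, matching the house size, so no adjustment is needed.
P1 receives 9.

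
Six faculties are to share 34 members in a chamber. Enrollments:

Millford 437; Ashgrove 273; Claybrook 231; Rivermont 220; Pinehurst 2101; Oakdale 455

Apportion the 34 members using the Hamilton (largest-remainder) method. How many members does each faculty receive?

Total 3717; standard divisor 3717/34 ≈ 109.324.
Standard quotas: Millford 3.997, Ashgrove 2.497, Claybrook 2.113, Rivermont 2.012, Pinehurst 19.218, Oakdale 4.162.
Lower quotas: Millford 3, Ashgrove 2, Claybrook 2, Rivermont 2, Pinehurst 19, Oakdale 4 (sum 32, leaving 2 seats).
Remainders in descending order: Millford 0.997, Ashgrove 0.497, Pinehurst 0.218, Oakdale 0.162, Claybrook 0.113, Rivermont 0.012.
The surplus seats go to Millford, Ashgrove.

Millford: 4; Ashgrove: 3; Claybrook: 2; Rivermont: 2; Pinehurst: 19; Oakdale: 4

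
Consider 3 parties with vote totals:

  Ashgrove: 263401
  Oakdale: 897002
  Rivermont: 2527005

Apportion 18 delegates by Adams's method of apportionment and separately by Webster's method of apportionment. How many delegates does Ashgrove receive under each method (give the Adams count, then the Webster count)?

2 and 1

Adams: Ashgrove 2, Oakdale 4, Rivermont 12.
Webster: Ashgrove 1, Oakdale 4, Rivermont 13.
Ashgrove gets 2 under Adams and 1 under Webster.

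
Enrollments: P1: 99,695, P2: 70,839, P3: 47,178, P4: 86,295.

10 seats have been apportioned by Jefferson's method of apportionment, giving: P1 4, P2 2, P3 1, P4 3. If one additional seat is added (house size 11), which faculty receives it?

P2

Priority for the next seat is population ÷ (current seats + 1).
Priorities: P1 19939.000, P2 23613.000, P3 23589.000, P4 21573.750.
Highest priority: P2.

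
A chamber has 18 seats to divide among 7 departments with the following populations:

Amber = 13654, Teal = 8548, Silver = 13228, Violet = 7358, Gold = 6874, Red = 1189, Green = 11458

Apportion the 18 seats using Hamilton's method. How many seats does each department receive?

Standard divisor: 62309 ÷ 18 ≈ 3461.611.
Standard quotas: Amber 3.9444, Teal 2.4694, Silver 3.8213, Violet 2.1256, Gold 1.9858, Red 0.3435, Green 3.3100.
Lower quotas: Amber 3, Teal 2, Silver 3, Violet 2, Gold 1, Red 0, Green 3 (sum 14, leaving 4 seats).
Remainders in descending order: Gold 0.9858, Amber 0.9444, Silver 0.8213, Teal 0.4694, Red 0.3435, Green 0.3100, Violet 0.1256.
The surplus seats go to Gold, Amber, Silver, Teal.

Amber 4; Teal 3; Silver 4; Violet 2; Gold 2; Red 0; Green 3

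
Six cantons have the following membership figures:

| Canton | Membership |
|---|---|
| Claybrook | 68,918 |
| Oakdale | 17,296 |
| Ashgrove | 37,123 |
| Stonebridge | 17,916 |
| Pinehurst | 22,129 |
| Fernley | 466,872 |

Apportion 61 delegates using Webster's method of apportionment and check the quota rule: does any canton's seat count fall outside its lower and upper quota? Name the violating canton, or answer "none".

Fernley

Standard quotas: Claybrook 6.670, Oakdale 1.674, Ashgrove 3.593, Stonebridge 1.734, Pinehurst 2.142, Fernley 45.187.
Webster allocation: Claybrook 7, Oakdale 2, Ashgrove 4, Stonebridge 2, Pinehurst 2, Fernley 44.
Fernley has quota 45.187 (lower 45, upper 46) but receives 44 — outside the quota interval.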